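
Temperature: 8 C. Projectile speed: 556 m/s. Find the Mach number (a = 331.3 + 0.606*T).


a = 331.3 + 0.606*(8) = 336.148 m/s
M = v/a = 556/336.148 = 1.654

1.654


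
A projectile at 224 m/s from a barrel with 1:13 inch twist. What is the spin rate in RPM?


twist_m = 13*0.0254 = 0.3302 m
spin = v/twist = 224/0.3302 = 678.3767 rev/s
RPM = spin*60 = 678.3767*60 ≈ 40703 RPM

40703 RPM


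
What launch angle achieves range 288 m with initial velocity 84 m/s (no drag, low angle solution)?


sin(2*theta) = R*g/v0^2 = 288*9.81/84^2 = 0.400408, theta = arcsin(0.400408)/2 = 11.8°

11.8 degrees


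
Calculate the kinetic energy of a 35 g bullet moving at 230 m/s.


E = 0.5*m*v^2 = 0.5*0.035*230^2 = 925.8 J

925.8 J


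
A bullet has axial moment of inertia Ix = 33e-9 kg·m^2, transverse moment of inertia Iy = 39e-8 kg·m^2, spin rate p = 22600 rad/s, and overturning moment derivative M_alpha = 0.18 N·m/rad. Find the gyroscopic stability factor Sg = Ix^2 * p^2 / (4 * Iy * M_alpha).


Sg = Ix^2 * p^2 / (4 * Iy * M_alpha) = (33e-9)^2 * 22600^2 / (4 * 39e-8 * 0.18) = 1.981

1.981


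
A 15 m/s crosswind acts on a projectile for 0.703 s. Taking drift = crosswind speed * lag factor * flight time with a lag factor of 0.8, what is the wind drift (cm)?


drift = v_wind * lag * t = 15 * 0.8 * 0.703 = 8.436 m ≈ 843.6 cm

843.6 cm


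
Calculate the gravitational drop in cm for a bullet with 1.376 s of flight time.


drop = 0.5*g*t^2 = 0.5*9.81*1.376^2 = 9.28701 m ≈ 928.7 cm

928.7 cm


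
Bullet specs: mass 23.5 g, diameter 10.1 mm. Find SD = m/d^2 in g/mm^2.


SD = m/d^2 = 23.5/10.1^2 = 0.2304 g/mm^2

0.2304 g/mm^2


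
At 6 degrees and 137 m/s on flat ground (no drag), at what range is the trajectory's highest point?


R = v0^2*sin(2*theta)/g = 137^2*sin(2*6°)/9.81 = 397.787 m
apex_dist = R/2 = 397.787/2 = 198.9 m

198.9 m


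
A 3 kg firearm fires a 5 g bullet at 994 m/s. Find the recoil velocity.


v_recoil = m_p * v_p / m_gun = 0.005 * 994 / 3 = 1.657 m/s

1.657 m/s


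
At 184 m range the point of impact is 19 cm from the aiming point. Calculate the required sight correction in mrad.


1 mrad subtends 1 cm per 10 m of range, so adj = error_cm / (dist_m / 10) = 19 / (184/10) = 1.033 mrad

1.033 mrad


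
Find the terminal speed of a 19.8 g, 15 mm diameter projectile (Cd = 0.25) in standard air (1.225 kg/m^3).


A = pi*(d/2)^2 = pi*(15/2000)^2 = 1.76715e-04 m^2
vt = sqrt(2mg/(Cd*rho*A)) = sqrt(2*0.0198*9.81/(0.25 * 1.225 * 1.76715e-04)) = 84.72 m/s

84.72 m/s


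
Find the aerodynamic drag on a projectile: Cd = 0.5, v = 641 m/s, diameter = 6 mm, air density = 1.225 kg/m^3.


A = pi*(d/2)^2 = pi*(6/2000)^2 = 2.82743e-05 m^2
Fd = 0.5*Cd*rho*A*v^2 = 0.5*0.5*1.225*2.82743e-05*641^2 = 3.558 N

3.558 N


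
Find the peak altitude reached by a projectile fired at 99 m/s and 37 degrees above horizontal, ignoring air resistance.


H = (v0*sin(theta))^2 / (2g) = (99*sin(37°))^2 / (2*9.81) = 180.9 m

180.9 m


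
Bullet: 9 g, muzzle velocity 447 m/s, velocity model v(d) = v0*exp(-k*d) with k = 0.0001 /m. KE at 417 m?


v = v0*exp(-k*d) = 447*exp(-0.0001*417) = 428.743 m/s
E = 0.5*m*v^2 = 0.5*0.009*428.743^2 = 827.2 J

827.2 J


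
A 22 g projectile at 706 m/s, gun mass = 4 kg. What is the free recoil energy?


v_r = m_p*v_p/m_gun = 0.022*706/4 = 3.883 m/s, E_r = 0.5*m_gun*v_r^2 = 0.5*4*3.883^2 = 30.16 J

30.16 J


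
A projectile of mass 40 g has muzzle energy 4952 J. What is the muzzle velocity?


v = sqrt(2*E/m) = sqrt(2*4952/0.04) = 497.6 m/s

497.6 m/s


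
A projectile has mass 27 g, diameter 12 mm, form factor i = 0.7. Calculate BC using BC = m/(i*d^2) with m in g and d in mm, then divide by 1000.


BC = m/(i*d^2*1000) = 27/(0.7 * 12^2 * 1000) = 0.0002679

0.0002679


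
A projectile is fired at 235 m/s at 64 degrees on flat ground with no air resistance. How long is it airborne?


T = 2*v0*sin(theta)/g = 2*235*sin(64°)/9.81 = 43.06 s

43.06 s


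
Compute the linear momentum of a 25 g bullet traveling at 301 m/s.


p = m*v = 0.025*301 = 7.525 kg·m/s

7.525 kg·m/s


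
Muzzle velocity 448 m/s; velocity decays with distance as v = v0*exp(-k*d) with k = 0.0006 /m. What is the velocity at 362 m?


v = v0*exp(-k*d) = 448*exp(-0.0006*362) = 360.5 m/s

360.5 m/s


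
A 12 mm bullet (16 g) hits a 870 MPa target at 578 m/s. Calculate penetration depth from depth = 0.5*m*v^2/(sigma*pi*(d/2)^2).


A = pi*(d/2)^2 = pi*(12/2)^2 = 113.097 mm^2
E = 0.5*m*v^2 = 0.5*0.016*578^2 = 2672.67 J
depth = E/(sigma*A) = 2672.67 J / (870 MPa * 113.097 mm^2) = 2672.67/(870 * 113.097) m = 0.0271628 m ≈ 27.16 mm

27.16 mm


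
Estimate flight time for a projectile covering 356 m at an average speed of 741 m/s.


t = d/v = 356/741 = 0.4804 s

0.4804 s


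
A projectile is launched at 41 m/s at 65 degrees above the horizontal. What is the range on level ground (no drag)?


R = v0^2 * sin(2*theta) / g = 41^2 * sin(2*65°) / 9.81 = 131.3 m

131.3 m


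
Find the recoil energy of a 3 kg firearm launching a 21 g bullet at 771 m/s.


v_r = m_p*v_p/m_gun = 0.021*771/3 = 5.397 m/s, E_r = 0.5*m_gun*v_r^2 = 0.5*3*5.397^2 = 43.69 J

43.69 J


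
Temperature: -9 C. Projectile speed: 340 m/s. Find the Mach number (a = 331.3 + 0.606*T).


a = 331.3 + 0.606*(-9) = 325.846 m/s
M = v/a = 340/325.846 = 1.043

1.043


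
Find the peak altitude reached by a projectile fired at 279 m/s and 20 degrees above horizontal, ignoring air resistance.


H = (v0*sin(theta))^2 / (2g) = (279*sin(20°))^2 / (2*9.81) = 464.1 m

464.1 m


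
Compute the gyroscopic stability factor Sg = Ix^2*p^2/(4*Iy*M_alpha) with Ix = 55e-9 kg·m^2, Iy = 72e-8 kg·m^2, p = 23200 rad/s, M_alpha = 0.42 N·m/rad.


Sg = Ix^2 * p^2 / (4 * Iy * M_alpha) = (55e-9)^2 * 23200^2 / (4 * 72e-8 * 0.42) = 1.346

1.346


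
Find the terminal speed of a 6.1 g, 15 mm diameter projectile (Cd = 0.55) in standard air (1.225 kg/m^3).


A = pi*(d/2)^2 = pi*(15/2000)^2 = 1.76715e-04 m^2
vt = sqrt(2mg/(Cd*rho*A)) = sqrt(2*0.0061*9.81/(0.55 * 1.225 * 1.76715e-04)) = 31.71 m/s

31.71 m/s


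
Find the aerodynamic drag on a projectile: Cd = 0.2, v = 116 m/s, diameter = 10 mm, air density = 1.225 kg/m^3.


A = pi*(d/2)^2 = pi*(10/2000)^2 = 7.85398e-05 m^2
Fd = 0.5*Cd*rho*A*v^2 = 0.5*0.2*1.225*7.85398e-05*116^2 = 0.1295 N

0.1295 N


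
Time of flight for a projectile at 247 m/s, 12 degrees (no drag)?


T = 2*v0*sin(theta)/g = 2*247*sin(12°)/9.81 = 10.47 s

10.47 s


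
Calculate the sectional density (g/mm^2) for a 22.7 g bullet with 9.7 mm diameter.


SD = m/d^2 = 22.7/9.7^2 = 0.2413 g/mm^2

0.2413 g/mm^2


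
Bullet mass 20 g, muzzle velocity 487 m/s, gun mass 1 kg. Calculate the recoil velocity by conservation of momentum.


v_recoil = m_p * v_p / m_gun = 0.02 * 487 / 1 = 9.74 m/s

9.74 m/s


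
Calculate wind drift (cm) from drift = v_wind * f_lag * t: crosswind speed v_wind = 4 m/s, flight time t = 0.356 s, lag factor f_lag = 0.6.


drift = v_wind * lag * t = 4 * 0.6 * 0.356 = 0.8544 m ≈ 85.44 cm

85.44 cm


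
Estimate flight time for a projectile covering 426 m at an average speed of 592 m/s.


t = d/v = 426/592 = 0.7196 s

0.7196 s


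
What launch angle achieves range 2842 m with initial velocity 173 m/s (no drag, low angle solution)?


sin(2*theta) = R*g/v0^2 = 2842*9.81/173^2 = 0.931539, theta = arcsin(0.931539)/2 = 34.34°

34.34 degrees


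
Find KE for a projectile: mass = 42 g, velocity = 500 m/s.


E = 0.5*m*v^2 = 0.5*0.042*500^2 = 5250 J

5250 J


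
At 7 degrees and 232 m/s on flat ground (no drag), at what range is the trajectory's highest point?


R = v0^2*sin(2*theta)/g = 232^2*sin(2*7°)/9.81 = 1327.34 m
apex_dist = R/2 = 1327.34/2 = 663.7 m

663.7 m


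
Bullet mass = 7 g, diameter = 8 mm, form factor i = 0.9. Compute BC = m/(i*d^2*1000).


BC = m/(i*d^2*1000) = 7/(0.9 * 8^2 * 1000) = 0.0001215

0.0001215


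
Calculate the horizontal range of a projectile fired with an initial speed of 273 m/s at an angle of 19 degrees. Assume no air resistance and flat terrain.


R = v0^2 * sin(2*theta) / g = 273^2 * sin(2*19°) / 9.81 = 4677 m

4677 m


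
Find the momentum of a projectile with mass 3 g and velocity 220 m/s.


p = m*v = 0.003*220 = 0.66 kg·m/s

0.66 kg·m/s


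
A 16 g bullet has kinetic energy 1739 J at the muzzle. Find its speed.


v = sqrt(2*E/m) = sqrt(2*1739/0.016) = 466.2 m/s

466.2 m/s


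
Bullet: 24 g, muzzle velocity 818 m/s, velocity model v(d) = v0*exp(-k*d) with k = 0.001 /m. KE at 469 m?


v = v0*exp(-k*d) = 818*exp(-0.001*469) = 511.763 m/s
E = 0.5*m*v^2 = 0.5*0.024*511.763^2 = 3143 J

3143 J


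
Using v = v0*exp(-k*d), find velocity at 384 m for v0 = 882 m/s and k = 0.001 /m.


v = v0*exp(-k*d) = 882*exp(-0.001*384) = 600.8 m/s

600.8 m/s


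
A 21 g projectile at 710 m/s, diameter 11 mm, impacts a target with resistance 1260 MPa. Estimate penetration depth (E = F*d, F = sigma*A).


A = pi*(d/2)^2 = pi*(11/2)^2 = 95.0332 mm^2
E = 0.5*m*v^2 = 0.5*0.021*710^2 = 5293.05 J
depth = E/(sigma*A) = 5293.05 J / (1260 MPa * 95.0332 mm^2) = 5293.05/(1260 * 95.0332) m = 0.0442039 m ≈ 44.2 mm

44.2 mm


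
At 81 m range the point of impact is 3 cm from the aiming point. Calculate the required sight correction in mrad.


1 mrad subtends 1 cm per 10 m of range, so adj = error_cm / (dist_m / 10) = 3 / (81/10) = 0.3704 mrad

0.3704 mrad


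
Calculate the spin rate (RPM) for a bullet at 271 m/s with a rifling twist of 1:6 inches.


twist_m = 6*0.0254 = 0.1524 m
spin = v/twist = 271/0.1524 = 1778.215 rev/s
RPM = spin*60 = 1778.215*60 ≈ 106693 RPM

106693 RPM


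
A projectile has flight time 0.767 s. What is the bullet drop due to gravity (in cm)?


drop = 0.5*g*t^2 = 0.5*9.81*0.767^2 = 2.88556 m ≈ 288.6 cm

288.6 cm


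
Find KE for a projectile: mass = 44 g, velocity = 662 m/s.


E = 0.5*m*v^2 = 0.5*0.044*662^2 = 9641 J

9641 J


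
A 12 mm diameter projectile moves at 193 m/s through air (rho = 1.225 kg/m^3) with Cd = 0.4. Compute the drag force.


A = pi*(d/2)^2 = pi*(12/2000)^2 = 1.13097e-04 m^2
Fd = 0.5*Cd*rho*A*v^2 = 0.5*0.4*1.225*1.13097e-04*193^2 = 1.032 N

1.032 N


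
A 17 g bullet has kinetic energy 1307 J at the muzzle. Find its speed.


v = sqrt(2*E/m) = sqrt(2*1307/0.017) = 392.1 m/s

392.1 m/s


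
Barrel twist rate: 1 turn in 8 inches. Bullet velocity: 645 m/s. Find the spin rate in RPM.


twist_m = 8*0.0254 = 0.2032 m
spin = v/twist = 645/0.2032 = 3174.213 rev/s
RPM = spin*60 = 3174.213*60 ≈ 190453 RPM

190453 RPM


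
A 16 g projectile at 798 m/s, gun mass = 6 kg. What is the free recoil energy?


v_r = m_p*v_p/m_gun = 0.016*798/6 = 2.128 m/s, E_r = 0.5*m_gun*v_r^2 = 0.5*6*2.128^2 = 13.59 J

13.59 J


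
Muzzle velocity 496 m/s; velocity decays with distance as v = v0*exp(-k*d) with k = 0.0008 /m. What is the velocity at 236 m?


v = v0*exp(-k*d) = 496*exp(-0.0008*236) = 410.7 m/s

410.7 m/s


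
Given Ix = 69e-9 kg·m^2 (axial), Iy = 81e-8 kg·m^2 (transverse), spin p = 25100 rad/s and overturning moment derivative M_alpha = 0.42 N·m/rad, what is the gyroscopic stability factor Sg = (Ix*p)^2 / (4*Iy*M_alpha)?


Sg = Ix^2 * p^2 / (4 * Iy * M_alpha) = (69e-9)^2 * 25100^2 / (4 * 81e-8 * 0.42) = 2.204

2.204


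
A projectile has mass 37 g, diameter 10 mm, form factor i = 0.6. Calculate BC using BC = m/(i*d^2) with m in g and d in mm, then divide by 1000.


BC = m/(i*d^2*1000) = 37/(0.6 * 10^2 * 1000) = 0.0006167

0.0006167


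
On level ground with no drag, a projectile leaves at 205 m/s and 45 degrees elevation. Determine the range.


R = v0^2 * sin(2*theta) / g = 205^2 * sin(2*45°) / 9.81 = 4284 m

4284 m


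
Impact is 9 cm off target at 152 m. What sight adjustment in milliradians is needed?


1 mrad subtends 1 cm per 10 m of range, so adj = error_cm / (dist_m / 10) = 9 / (152/10) = 0.5921 mrad

0.5921 mrad


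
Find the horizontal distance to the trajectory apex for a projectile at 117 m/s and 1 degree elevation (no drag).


R = v0^2*sin(2*theta)/g = 117^2*sin(2*1°)/9.81 = 48.6992 m
apex_dist = R/2 = 48.6992/2 = 24.35 m

24.35 m


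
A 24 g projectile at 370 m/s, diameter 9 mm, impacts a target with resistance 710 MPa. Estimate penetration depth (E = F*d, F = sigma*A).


A = pi*(d/2)^2 = pi*(9/2)^2 = 63.6173 mm^2
E = 0.5*m*v^2 = 0.5*0.024*370^2 = 1642.8 J
depth = E/(sigma*A) = 1642.8 J / (710 MPa * 63.6173 mm^2) = 1642.8/(710 * 63.6173) m = 0.0363707 m ≈ 36.37 mm

36.37 mm


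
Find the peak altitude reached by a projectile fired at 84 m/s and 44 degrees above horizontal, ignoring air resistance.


H = (v0*sin(theta))^2 / (2g) = (84*sin(44°))^2 / (2*9.81) = 173.5 m

173.5 m


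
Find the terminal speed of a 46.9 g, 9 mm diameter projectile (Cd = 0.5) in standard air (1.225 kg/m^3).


A = pi*(d/2)^2 = pi*(9/2000)^2 = 6.36173e-05 m^2
vt = sqrt(2mg/(Cd*rho*A)) = sqrt(2*0.0469*9.81/(0.5 * 1.225 * 6.36173e-05)) = 153.7 m/s

153.7 m/s


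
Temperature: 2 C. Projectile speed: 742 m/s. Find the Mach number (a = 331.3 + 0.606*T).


a = 331.3 + 0.606*(2) = 332.512 m/s
M = v/a = 742/332.512 = 2.231

2.231


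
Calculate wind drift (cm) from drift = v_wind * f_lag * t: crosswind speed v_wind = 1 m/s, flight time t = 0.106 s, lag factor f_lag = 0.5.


drift = v_wind * lag * t = 1 * 0.5 * 0.106 = 0.053 m ≈ 5.3 cm

5.3 cm


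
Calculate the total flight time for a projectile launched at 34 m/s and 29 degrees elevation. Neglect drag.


T = 2*v0*sin(theta)/g = 2*34*sin(29°)/9.81 = 3.361 s

3.361 s


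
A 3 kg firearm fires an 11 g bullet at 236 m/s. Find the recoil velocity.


v_recoil = m_p * v_p / m_gun = 0.011 * 236 / 3 = 0.8653 m/s

0.8653 m/s


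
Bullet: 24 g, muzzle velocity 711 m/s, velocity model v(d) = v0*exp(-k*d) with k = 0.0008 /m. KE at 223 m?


v = v0*exp(-k*d) = 711*exp(-0.0008*223) = 594.828 m/s
E = 0.5*m*v^2 = 0.5*0.024*594.828^2 = 4246 J

4246 J


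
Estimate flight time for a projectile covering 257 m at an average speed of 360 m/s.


t = d/v = 257/360 = 0.7139 s

0.7139 s


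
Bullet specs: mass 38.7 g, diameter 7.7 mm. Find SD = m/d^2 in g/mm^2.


SD = m/d^2 = 38.7/7.7^2 = 0.6527 g/mm^2

0.6527 g/mm^2


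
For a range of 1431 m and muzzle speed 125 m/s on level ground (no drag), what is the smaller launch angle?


sin(2*theta) = R*g/v0^2 = 1431*9.81/125^2 = 0.898439, theta = arcsin(0.898439)/2 = 31.98°

31.98 degrees


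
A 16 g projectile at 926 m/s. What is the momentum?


p = m*v = 0.016*926 = 14.82 kg·m/s

14.82 kg·m/s


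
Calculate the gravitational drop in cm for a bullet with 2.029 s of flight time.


drop = 0.5*g*t^2 = 0.5*9.81*2.029^2 = 20.1931 m ≈ 2019 cm

2019 cm


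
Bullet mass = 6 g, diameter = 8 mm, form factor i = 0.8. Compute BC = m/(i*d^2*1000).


BC = m/(i*d^2*1000) = 6/(0.8 * 8^2 * 1000) = 0.0001172

0.0001172


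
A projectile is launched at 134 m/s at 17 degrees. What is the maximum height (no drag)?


H = (v0*sin(theta))^2 / (2g) = (134*sin(17°))^2 / (2*9.81) = 78.23 m

78.23 m


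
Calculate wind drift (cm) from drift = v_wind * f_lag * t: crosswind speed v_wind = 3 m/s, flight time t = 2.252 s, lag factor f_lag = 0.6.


drift = v_wind * lag * t = 3 * 0.6 * 2.252 = 4.0536 m ≈ 405.4 cm

405.4 cm


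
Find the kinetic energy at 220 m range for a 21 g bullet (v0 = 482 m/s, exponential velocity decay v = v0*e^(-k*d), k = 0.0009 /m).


v = v0*exp(-k*d) = 482*exp(-0.0009*220) = 395.418 m/s
E = 0.5*m*v^2 = 0.5*0.021*395.418^2 = 1642 J

1642 J


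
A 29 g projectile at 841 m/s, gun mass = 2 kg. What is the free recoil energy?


v_r = m_p*v_p/m_gun = 0.029*841/2 = 12.1945 m/s, E_r = 0.5*m_gun*v_r^2 = 0.5*2*12.1945^2 = 148.7 J

148.7 J


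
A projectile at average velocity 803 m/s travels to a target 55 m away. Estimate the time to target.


t = d/v = 55/803 = 0.06849 s

0.06849 s


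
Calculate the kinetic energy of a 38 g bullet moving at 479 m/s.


E = 0.5*m*v^2 = 0.5*0.038*479^2 = 4359 J

4359 J


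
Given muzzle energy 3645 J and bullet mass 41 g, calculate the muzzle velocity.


v = sqrt(2*E/m) = sqrt(2*3645/0.041) = 421.7 m/s

421.7 m/s


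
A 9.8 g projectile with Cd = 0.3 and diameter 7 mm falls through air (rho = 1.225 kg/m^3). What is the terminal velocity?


A = pi*(d/2)^2 = pi*(7/2000)^2 = 3.84845e-05 m^2
vt = sqrt(2mg/(Cd*rho*A)) = sqrt(2*0.0098*9.81/(0.3 * 1.225 * 3.84845e-05)) = 116.6 m/s

116.6 m/s


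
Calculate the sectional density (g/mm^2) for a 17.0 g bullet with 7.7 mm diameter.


SD = m/d^2 = 17.0/7.7^2 = 0.2867 g/mm^2

0.2867 g/mm^2


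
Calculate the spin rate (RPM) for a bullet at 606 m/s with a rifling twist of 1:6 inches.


twist_m = 6*0.0254 = 0.1524 m
spin = v/twist = 606/0.1524 = 3976.378 rev/s
RPM = spin*60 = 3976.378*60 ≈ 238583 RPM

238583 RPM


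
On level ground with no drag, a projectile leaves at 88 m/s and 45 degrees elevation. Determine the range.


R = v0^2 * sin(2*theta) / g = 88^2 * sin(2*45°) / 9.81 = 789.4 m

789.4 m


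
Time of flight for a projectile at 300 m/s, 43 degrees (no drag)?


T = 2*v0*sin(theta)/g = 2*300*sin(43°)/9.81 = 41.71 s

41.71 s


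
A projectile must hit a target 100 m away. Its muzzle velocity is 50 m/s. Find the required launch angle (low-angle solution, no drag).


sin(2*theta) = R*g/v0^2 = 100*9.81/50^2 = 0.3924, theta = arcsin(0.3924)/2 = 11.55°

11.55 degrees


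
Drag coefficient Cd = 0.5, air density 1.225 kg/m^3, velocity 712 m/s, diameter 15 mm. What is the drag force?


A = pi*(d/2)^2 = pi*(15/2000)^2 = 1.76715e-04 m^2
Fd = 0.5*Cd*rho*A*v^2 = 0.5*0.5*1.225*1.76715e-04*712^2 = 27.44 N

27.44 N


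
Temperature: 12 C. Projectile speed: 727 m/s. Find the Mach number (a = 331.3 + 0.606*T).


a = 331.3 + 0.606*(12) = 338.572 m/s
M = v/a = 727/338.572 = 2.147

2.147


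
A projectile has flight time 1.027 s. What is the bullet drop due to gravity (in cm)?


drop = 0.5*g*t^2 = 0.5*9.81*1.027^2 = 5.17345 m ≈ 517.3 cm

517.3 cm


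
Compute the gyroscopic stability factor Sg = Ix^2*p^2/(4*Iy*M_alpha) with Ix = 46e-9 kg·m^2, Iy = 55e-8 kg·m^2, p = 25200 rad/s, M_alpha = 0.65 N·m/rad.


Sg = Ix^2 * p^2 / (4 * Iy * M_alpha) = (46e-9)^2 * 25200^2 / (4 * 55e-8 * 0.65) = 0.9397

0.9397


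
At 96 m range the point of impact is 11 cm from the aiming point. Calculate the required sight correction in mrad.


1 mrad subtends 1 cm per 10 m of range, so adj = error_cm / (dist_m / 10) = 11 / (96/10) = 1.146 mrad

1.146 mrad


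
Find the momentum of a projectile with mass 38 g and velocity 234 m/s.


p = m*v = 0.038*234 = 8.892 kg·m/s

8.892 kg·m/s


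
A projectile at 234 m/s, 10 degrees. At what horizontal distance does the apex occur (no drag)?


R = v0^2*sin(2*theta)/g = 234^2*sin(2*10°)/9.81 = 1909.04 m
apex_dist = R/2 = 1909.04/2 = 954.5 m

954.5 m


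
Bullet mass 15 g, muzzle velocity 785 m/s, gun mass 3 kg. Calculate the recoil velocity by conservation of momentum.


v_recoil = m_p * v_p / m_gun = 0.015 * 785 / 3 = 3.925 m/s

3.925 m/s


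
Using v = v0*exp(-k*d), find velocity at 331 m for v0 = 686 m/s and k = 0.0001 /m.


v = v0*exp(-k*d) = 686*exp(-0.0001*331) = 663.7 m/s

663.7 m/s


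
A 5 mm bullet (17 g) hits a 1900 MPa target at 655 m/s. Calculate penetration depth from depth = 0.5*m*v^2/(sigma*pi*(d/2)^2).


A = pi*(d/2)^2 = pi*(5/2)^2 = 19.635 mm^2
E = 0.5*m*v^2 = 0.5*0.017*655^2 = 3646.71 J
depth = E/(sigma*A) = 3646.71 J / (1900 MPa * 19.635 mm^2) = 3646.71/(1900 * 19.635) m = 0.0977503 m ≈ 97.75 mm

97.75 mm


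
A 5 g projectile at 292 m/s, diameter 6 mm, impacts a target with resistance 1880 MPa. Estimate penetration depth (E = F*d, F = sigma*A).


A = pi*(d/2)^2 = pi*(6/2)^2 = 28.2743 mm^2
E = 0.5*m*v^2 = 0.5*0.005*292^2 = 213.16 J
depth = E/(sigma*A) = 213.16 J / (1880 MPa * 28.2743 mm^2) = 213.16/(1880 * 28.2743) m = 0.0040101 m ≈ 4.01 mm

4.01 mm


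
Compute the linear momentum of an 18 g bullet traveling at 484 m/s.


p = m*v = 0.018*484 = 8.712 kg·m/s

8.712 kg·m/s


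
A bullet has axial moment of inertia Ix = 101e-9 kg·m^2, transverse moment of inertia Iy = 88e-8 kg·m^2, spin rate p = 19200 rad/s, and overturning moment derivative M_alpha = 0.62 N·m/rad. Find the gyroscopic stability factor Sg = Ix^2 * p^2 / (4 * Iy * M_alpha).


Sg = Ix^2 * p^2 / (4 * Iy * M_alpha) = (101e-9)^2 * 19200^2 / (4 * 88e-8 * 0.62) = 1.723

1.723


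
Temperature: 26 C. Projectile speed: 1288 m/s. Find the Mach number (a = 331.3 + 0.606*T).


a = 331.3 + 0.606*(26) = 347.056 m/s
M = v/a = 1288/347.056 = 3.711

3.711


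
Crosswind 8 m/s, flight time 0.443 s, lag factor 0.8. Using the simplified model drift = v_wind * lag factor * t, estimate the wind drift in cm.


drift = v_wind * lag * t = 8 * 0.8 * 0.443 = 2.8352 m ≈ 283.5 cm

283.5 cm


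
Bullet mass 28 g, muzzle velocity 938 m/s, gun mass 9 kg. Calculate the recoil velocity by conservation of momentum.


v_recoil = m_p * v_p / m_gun = 0.028 * 938 / 9 = 2.918 m/s

2.918 m/s


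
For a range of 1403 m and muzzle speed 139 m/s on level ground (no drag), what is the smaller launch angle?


sin(2*theta) = R*g/v0^2 = 1403*9.81/139^2 = 0.712356, theta = arcsin(0.712356)/2 = 22.71°

22.71 degrees


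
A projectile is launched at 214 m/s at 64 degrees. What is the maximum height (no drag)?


H = (v0*sin(theta))^2 / (2g) = (214*sin(64°))^2 / (2*9.81) = 1886 m

1886 m


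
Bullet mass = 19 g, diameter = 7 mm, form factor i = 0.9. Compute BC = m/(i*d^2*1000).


BC = m/(i*d^2*1000) = 19/(0.9 * 7^2 * 1000) = 0.0004308

0.0004308


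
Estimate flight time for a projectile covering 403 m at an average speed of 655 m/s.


t = d/v = 403/655 = 0.6153 s

0.6153 s


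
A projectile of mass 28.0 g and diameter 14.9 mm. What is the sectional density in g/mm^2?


SD = m/d^2 = 28.0/14.9^2 = 0.1261 g/mm^2

0.1261 g/mm^2


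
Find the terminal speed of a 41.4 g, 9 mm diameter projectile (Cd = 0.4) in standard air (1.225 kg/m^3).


A = pi*(d/2)^2 = pi*(9/2000)^2 = 6.36173e-05 m^2
vt = sqrt(2mg/(Cd*rho*A)) = sqrt(2*0.0414*9.81/(0.4 * 1.225 * 6.36173e-05)) = 161.4 m/s

161.4 m/s


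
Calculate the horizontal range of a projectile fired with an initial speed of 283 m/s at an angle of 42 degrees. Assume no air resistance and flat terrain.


R = v0^2 * sin(2*theta) / g = 283^2 * sin(2*42°) / 9.81 = 8119 m

8119 m


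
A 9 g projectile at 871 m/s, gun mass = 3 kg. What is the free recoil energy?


v_r = m_p*v_p/m_gun = 0.009*871/3 = 2.613 m/s, E_r = 0.5*m_gun*v_r^2 = 0.5*3*2.613^2 = 10.24 J

10.24 J


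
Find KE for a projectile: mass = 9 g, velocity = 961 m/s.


E = 0.5*m*v^2 = 0.5*0.009*961^2 = 4156 J

4156 J


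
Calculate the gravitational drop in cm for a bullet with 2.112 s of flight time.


drop = 0.5*g*t^2 = 0.5*9.81*2.112^2 = 21.879 m ≈ 2188 cm

2188 cm


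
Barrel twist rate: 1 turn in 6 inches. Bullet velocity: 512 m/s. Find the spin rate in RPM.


twist_m = 6*0.0254 = 0.1524 m
spin = v/twist = 512/0.1524 = 3359.58 rev/s
RPM = spin*60 = 3359.58*60 ≈ 201575 RPM

201575 RPM


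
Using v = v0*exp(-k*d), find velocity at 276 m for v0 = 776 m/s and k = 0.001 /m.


v = v0*exp(-k*d) = 776*exp(-0.001*276) = 588.8 m/s

588.8 m/s


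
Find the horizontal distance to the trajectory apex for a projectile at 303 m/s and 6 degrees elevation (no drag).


R = v0^2*sin(2*theta)/g = 303^2*sin(2*6°)/9.81 = 1945.79 m
apex_dist = R/2 = 1945.79/2 = 972.9 m

972.9 m


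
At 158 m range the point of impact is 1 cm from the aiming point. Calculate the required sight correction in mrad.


1 mrad subtends 1 cm per 10 m of range, so adj = error_cm / (dist_m / 10) = 1 / (158/10) = 0.06329 mrad

0.06329 mrad


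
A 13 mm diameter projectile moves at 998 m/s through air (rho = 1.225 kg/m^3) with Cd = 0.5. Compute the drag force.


A = pi*(d/2)^2 = pi*(13/2000)^2 = 1.32732e-04 m^2
Fd = 0.5*Cd*rho*A*v^2 = 0.5*0.5*1.225*1.32732e-04*998^2 = 40.49 N

40.49 N


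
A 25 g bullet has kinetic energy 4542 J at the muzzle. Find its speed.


v = sqrt(2*E/m) = sqrt(2*4542/0.025) = 602.8 m/s

602.8 m/s


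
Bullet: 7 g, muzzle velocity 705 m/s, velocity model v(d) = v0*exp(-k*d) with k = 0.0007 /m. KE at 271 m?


v = v0*exp(-k*d) = 705*exp(-0.0007*271) = 583.181 m/s
E = 0.5*m*v^2 = 0.5*0.007*583.181^2 = 1190 J

1190 J


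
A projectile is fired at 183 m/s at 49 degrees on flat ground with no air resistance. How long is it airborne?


T = 2*v0*sin(theta)/g = 2*183*sin(49°)/9.81 = 28.16 s

28.16 s


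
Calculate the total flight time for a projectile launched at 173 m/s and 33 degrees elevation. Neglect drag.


T = 2*v0*sin(theta)/g = 2*173*sin(33°)/9.81 = 19.21 s

19.21 s


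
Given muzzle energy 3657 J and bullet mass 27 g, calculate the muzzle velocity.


v = sqrt(2*E/m) = sqrt(2*3657/0.027) = 520.5 m/s

520.5 m/s


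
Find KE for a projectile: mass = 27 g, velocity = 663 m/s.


E = 0.5*m*v^2 = 0.5*0.027*663^2 = 5934 J

5934 J


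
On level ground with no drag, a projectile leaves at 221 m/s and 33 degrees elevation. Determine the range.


R = v0^2 * sin(2*theta) / g = 221^2 * sin(2*33°) / 9.81 = 4548 m

4548 m


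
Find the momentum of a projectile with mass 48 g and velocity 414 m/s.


p = m*v = 0.048*414 = 19.87 kg·m/s

19.87 kg·m/s


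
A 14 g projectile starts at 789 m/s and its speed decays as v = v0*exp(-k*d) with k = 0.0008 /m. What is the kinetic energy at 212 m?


v = v0*exp(-k*d) = 789*exp(-0.0008*212) = 665.918 m/s
E = 0.5*m*v^2 = 0.5*0.014*665.918^2 = 3104 J

3104 J


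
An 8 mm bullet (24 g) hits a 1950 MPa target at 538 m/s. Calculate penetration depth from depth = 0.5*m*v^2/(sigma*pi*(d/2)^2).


A = pi*(d/2)^2 = pi*(8/2)^2 = 50.2655 mm^2
E = 0.5*m*v^2 = 0.5*0.024*538^2 = 3473.33 J
depth = E/(sigma*A) = 3473.33 J / (1950 MPa * 50.2655 mm^2) = 3473.33/(1950 * 50.2655) m = 0.0354357 m ≈ 35.44 mm

35.44 mm


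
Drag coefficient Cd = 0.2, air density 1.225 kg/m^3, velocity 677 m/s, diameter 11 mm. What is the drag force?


A = pi*(d/2)^2 = pi*(11/2000)^2 = 9.50332e-05 m^2
Fd = 0.5*Cd*rho*A*v^2 = 0.5*0.2*1.225*9.50332e-05*677^2 = 5.336 N

5.336 N


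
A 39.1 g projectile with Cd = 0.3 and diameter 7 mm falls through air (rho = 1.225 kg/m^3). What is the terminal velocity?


A = pi*(d/2)^2 = pi*(7/2000)^2 = 3.84845e-05 m^2
vt = sqrt(2mg/(Cd*rho*A)) = sqrt(2*0.0391*9.81/(0.3 * 1.225 * 3.84845e-05)) = 232.9 m/s

232.9 m/s


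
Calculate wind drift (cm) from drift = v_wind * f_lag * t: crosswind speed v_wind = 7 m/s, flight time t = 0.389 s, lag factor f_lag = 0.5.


drift = v_wind * lag * t = 7 * 0.5 * 0.389 = 1.3615 m ≈ 136.2 cm

136.2 cm


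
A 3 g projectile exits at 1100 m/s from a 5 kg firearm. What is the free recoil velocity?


v_recoil = m_p * v_p / m_gun = 0.003 * 1100 / 5 = 0.66 m/s

0.66 m/s


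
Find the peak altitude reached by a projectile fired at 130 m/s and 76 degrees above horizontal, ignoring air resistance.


H = (v0*sin(theta))^2 / (2g) = (130*sin(76°))^2 / (2*9.81) = 811 m

811 m


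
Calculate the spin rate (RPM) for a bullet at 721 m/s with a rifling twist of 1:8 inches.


twist_m = 8*0.0254 = 0.2032 m
spin = v/twist = 721/0.2032 = 3548.228 rev/s
RPM = spin*60 = 3548.228*60 ≈ 212894 RPM

212894 RPM


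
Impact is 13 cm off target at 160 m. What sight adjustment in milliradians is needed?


1 mrad subtends 1 cm per 10 m of range, so adj = error_cm / (dist_m / 10) = 13 / (160/10) = 0.8125 mrad

0.8125 mrad


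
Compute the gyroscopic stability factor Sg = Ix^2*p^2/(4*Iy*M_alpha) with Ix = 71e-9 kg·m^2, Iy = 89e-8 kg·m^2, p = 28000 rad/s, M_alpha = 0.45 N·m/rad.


Sg = Ix^2 * p^2 / (4 * Iy * M_alpha) = (71e-9)^2 * 28000^2 / (4 * 89e-8 * 0.45) = 2.467

2.467


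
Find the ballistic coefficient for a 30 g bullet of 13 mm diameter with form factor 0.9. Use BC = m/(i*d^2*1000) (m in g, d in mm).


BC = m/(i*d^2*1000) = 30/(0.9 * 13^2 * 1000) = 0.0001972

0.0001972


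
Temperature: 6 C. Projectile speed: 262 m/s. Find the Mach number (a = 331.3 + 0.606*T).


a = 331.3 + 0.606*(6) = 334.936 m/s
M = v/a = 262/334.936 = 0.7822

0.7822


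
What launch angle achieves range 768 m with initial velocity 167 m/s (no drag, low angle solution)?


sin(2*theta) = R*g/v0^2 = 768*9.81/167^2 = 0.270145, theta = arcsin(0.270145)/2 = 7.836°

7.836 degrees


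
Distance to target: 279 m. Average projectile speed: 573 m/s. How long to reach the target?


t = d/v = 279/573 = 0.4869 s

0.4869 s


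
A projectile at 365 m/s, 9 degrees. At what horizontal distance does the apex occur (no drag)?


R = v0^2*sin(2*theta)/g = 365^2*sin(2*9°)/9.81 = 4196.61 m
apex_dist = R/2 = 4196.61/2 = 2098 m

2098 m


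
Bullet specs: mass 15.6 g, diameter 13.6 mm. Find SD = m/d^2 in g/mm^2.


SD = m/d^2 = 15.6/13.6^2 = 0.08434 g/mm^2

0.08434 g/mm^2


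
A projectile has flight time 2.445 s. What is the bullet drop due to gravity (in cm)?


drop = 0.5*g*t^2 = 0.5*9.81*2.445^2 = 29.3222 m ≈ 2932 cm

2932 cm


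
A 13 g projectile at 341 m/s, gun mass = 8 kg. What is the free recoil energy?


v_r = m_p*v_p/m_gun = 0.013*341/8 = 0.554125 m/s, E_r = 0.5*m_gun*v_r^2 = 0.5*8*0.554125^2 = 1.228 J

1.228 J


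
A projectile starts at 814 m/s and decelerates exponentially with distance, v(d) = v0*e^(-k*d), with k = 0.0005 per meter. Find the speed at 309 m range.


v = v0*exp(-k*d) = 814*exp(-0.0005*309) = 697.5 m/s

697.5 m/s


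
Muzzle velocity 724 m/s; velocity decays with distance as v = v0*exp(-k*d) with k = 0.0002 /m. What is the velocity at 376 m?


v = v0*exp(-k*d) = 724*exp(-0.0002*376) = 671.6 m/s

671.6 m/s


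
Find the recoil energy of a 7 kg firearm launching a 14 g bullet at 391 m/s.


v_r = m_p*v_p/m_gun = 0.014*391/7 = 0.782 m/s, E_r = 0.5*m_gun*v_r^2 = 0.5*7*0.782^2 = 2.14 J

2.14 J


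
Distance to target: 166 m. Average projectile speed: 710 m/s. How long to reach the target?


t = d/v = 166/710 = 0.2338 s

0.2338 s


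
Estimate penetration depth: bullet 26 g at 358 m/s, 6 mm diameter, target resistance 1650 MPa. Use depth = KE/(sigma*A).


A = pi*(d/2)^2 = pi*(6/2)^2 = 28.2743 mm^2
E = 0.5*m*v^2 = 0.5*0.026*358^2 = 1666.13 J
depth = E/(sigma*A) = 1666.13 J / (1650 MPa * 28.2743 mm^2) = 1666.13/(1650 * 28.2743) m = 0.0357136 m ≈ 35.71 mm

35.71 mm


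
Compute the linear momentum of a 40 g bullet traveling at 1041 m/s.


p = m*v = 0.04*1041 = 41.64 kg·m/s

41.64 kg·m/s


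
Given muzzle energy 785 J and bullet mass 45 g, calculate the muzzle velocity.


v = sqrt(2*E/m) = sqrt(2*785/0.045) = 186.8 m/s

186.8 m/s


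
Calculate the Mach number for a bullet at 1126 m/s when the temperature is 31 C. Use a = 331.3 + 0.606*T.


a = 331.3 + 0.606*(31) = 350.086 m/s
M = v/a = 1126/350.086 = 3.216

3.216


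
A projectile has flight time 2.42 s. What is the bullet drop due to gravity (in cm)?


drop = 0.5*g*t^2 = 0.5*9.81*2.42^2 = 28.7256 m ≈ 2873 cm

2873 cm


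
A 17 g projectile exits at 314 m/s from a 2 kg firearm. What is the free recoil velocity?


v_recoil = m_p * v_p / m_gun = 0.017 * 314 / 2 = 2.669 m/s

2.669 m/s


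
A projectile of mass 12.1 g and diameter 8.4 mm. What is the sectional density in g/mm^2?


SD = m/d^2 = 12.1/8.4^2 = 0.1715 g/mm^2

0.1715 g/mm^2


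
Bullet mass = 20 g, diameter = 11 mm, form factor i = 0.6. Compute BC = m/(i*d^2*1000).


BC = m/(i*d^2*1000) = 20/(0.6 * 11^2 * 1000) = 0.0002755

0.0002755


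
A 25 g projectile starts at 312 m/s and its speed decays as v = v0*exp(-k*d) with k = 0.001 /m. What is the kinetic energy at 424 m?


v = v0*exp(-k*d) = 312*exp(-0.001*424) = 204.18 m/s
E = 0.5*m*v^2 = 0.5*0.025*204.18^2 = 521.1 J

521.1 J


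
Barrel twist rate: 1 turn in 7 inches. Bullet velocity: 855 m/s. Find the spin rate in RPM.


twist_m = 7*0.0254 = 0.1778 m
spin = v/twist = 855/0.1778 = 4808.774 rev/s
RPM = spin*60 = 4808.774*60 ≈ 288526 RPM

288526 RPM


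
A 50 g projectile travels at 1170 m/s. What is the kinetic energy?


E = 0.5*m*v^2 = 0.5*0.05*1170^2 = 34222 J

34222 J


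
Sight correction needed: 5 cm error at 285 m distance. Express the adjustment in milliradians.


1 mrad subtends 1 cm per 10 m of range, so adj = error_cm / (dist_m / 10) = 5 / (285/10) = 0.1754 mrad

0.1754 mrad


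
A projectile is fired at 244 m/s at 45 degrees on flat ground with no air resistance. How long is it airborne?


T = 2*v0*sin(theta)/g = 2*244*sin(45°)/9.81 = 35.18 s

35.18 s


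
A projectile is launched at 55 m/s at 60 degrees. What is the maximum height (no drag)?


H = (v0*sin(theta))^2 / (2g) = (55*sin(60°))^2 / (2*9.81) = 115.6 m

115.6 m


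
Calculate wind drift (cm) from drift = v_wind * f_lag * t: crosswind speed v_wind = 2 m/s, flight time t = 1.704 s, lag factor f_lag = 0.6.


drift = v_wind * lag * t = 2 * 0.6 * 1.704 = 2.0448 m ≈ 204.5 cm

204.5 cm


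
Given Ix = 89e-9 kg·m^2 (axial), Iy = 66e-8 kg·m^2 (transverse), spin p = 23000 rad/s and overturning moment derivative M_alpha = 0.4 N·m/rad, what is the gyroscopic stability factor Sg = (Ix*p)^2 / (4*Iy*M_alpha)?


Sg = Ix^2 * p^2 / (4 * Iy * M_alpha) = (89e-9)^2 * 23000^2 / (4 * 66e-8 * 0.4) = 3.968

3.968


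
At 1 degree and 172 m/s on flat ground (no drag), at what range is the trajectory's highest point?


R = v0^2*sin(2*theta)/g = 172^2*sin(2*1°)/9.81 = 105.246 m
apex_dist = R/2 = 105.246/2 = 52.62 m

52.62 m


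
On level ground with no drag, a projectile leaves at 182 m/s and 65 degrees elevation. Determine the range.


R = v0^2 * sin(2*theta) / g = 182^2 * sin(2*65°) / 9.81 = 2587 m

2587 m


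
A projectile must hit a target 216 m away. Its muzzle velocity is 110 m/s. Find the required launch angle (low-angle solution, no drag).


sin(2*theta) = R*g/v0^2 = 216*9.81/110^2 = 0.175121, theta = arcsin(0.175121)/2 = 5.043°

5.043 degrees


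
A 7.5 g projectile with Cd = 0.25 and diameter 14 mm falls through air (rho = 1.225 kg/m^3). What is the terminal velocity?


A = pi*(d/2)^2 = pi*(14/2000)^2 = 1.53938e-04 m^2
vt = sqrt(2mg/(Cd*rho*A)) = sqrt(2*0.0075*9.81/(0.25 * 1.225 * 1.53938e-04)) = 55.87 m/s

55.87 m/s


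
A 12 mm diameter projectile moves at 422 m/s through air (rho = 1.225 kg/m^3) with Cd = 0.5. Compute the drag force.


A = pi*(d/2)^2 = pi*(12/2000)^2 = 1.13097e-04 m^2
Fd = 0.5*Cd*rho*A*v^2 = 0.5*0.5*1.225*1.13097e-04*422^2 = 6.168 N

6.168 N


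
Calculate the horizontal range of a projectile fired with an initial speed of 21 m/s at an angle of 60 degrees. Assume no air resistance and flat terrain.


R = v0^2 * sin(2*theta) / g = 21^2 * sin(2*60°) / 9.81 = 38.93 m

38.93 m


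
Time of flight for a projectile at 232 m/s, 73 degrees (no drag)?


T = 2*v0*sin(theta)/g = 2*232*sin(73°)/9.81 = 45.23 s

45.23 s


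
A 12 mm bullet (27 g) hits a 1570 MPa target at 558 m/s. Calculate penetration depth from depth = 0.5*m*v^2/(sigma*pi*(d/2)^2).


A = pi*(d/2)^2 = pi*(12/2)^2 = 113.097 mm^2
E = 0.5*m*v^2 = 0.5*0.027*558^2 = 4203.41 J
depth = E/(sigma*A) = 4203.41 J / (1570 MPa * 113.097 mm^2) = 4203.41/(1570 * 113.097) m = 0.0236728 m ≈ 23.67 mm

23.67 mm


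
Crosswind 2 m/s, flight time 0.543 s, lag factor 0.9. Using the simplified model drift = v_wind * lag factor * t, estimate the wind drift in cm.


drift = v_wind * lag * t = 2 * 0.9 * 0.543 = 0.9774 m ≈ 97.74 cm

97.74 cm


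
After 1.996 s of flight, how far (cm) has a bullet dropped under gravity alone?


drop = 0.5*g*t^2 = 0.5*9.81*1.996^2 = 19.5416 m ≈ 1954 cm

1954 cm


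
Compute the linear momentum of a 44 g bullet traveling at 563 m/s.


p = m*v = 0.044*563 = 24.77 kg·m/s

24.77 kg·m/s


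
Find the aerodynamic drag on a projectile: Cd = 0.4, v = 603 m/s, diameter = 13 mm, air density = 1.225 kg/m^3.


A = pi*(d/2)^2 = pi*(13/2000)^2 = 1.32732e-04 m^2
Fd = 0.5*Cd*rho*A*v^2 = 0.5*0.4*1.225*1.32732e-04*603^2 = 11.82 N

11.82 N


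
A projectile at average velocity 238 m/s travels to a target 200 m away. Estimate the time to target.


t = d/v = 200/238 = 0.8403 s

0.8403 s


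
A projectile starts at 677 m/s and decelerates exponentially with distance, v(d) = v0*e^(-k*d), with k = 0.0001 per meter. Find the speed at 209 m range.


v = v0*exp(-k*d) = 677*exp(-0.0001*209) = 663 m/s

663 m/s


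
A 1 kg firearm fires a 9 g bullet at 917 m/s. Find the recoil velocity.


v_recoil = m_p * v_p / m_gun = 0.009 * 917 / 1 = 8.253 m/s

8.253 m/s


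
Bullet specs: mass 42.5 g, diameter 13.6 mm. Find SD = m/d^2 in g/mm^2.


SD = m/d^2 = 42.5/13.6^2 = 0.2298 g/mm^2

0.2298 g/mm^2


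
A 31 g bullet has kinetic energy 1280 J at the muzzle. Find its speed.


v = sqrt(2*E/m) = sqrt(2*1280/0.031) = 287.4 m/s

287.4 m/s


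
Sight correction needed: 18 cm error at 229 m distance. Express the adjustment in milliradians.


1 mrad subtends 1 cm per 10 m of range, so adj = error_cm / (dist_m / 10) = 18 / (229/10) = 0.786 mrad

0.786 mrad


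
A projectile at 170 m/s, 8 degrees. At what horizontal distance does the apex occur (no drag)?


R = v0^2*sin(2*theta)/g = 170^2*sin(2*8°)/9.81 = 812.02 m
apex_dist = R/2 = 812.02/2 = 406 m

406 m


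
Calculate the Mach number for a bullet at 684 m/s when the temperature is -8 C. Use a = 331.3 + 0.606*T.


a = 331.3 + 0.606*(-8) = 326.452 m/s
M = v/a = 684/326.452 = 2.095

2.095


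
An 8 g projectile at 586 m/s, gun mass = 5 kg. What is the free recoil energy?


v_r = m_p*v_p/m_gun = 0.008*586/5 = 0.9376 m/s, E_r = 0.5*m_gun*v_r^2 = 0.5*5*0.9376^2 = 2.198 J

2.198 J


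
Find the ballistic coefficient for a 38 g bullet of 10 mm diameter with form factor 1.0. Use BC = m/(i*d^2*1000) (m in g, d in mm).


BC = m/(i*d^2*1000) = 38/(1.0 * 10^2 * 1000) = 0.00038

0.00038


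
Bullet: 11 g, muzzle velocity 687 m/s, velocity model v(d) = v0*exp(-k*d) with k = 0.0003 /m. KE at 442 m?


v = v0*exp(-k*d) = 687*exp(-0.0003*442) = 601.685 m/s
E = 0.5*m*v^2 = 0.5*0.011*601.685^2 = 1991 J

1991 J


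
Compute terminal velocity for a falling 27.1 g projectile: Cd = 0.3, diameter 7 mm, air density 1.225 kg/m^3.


A = pi*(d/2)^2 = pi*(7/2000)^2 = 3.84845e-05 m^2
vt = sqrt(2mg/(Cd*rho*A)) = sqrt(2*0.0271*9.81/(0.3 * 1.225 * 3.84845e-05)) = 193.9 m/s

193.9 m/s


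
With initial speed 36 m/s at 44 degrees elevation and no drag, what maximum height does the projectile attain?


H = (v0*sin(theta))^2 / (2g) = (36*sin(44°))^2 / (2*9.81) = 31.87 m

31.87 m


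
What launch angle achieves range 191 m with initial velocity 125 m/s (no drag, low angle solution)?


sin(2*theta) = R*g/v0^2 = 191*9.81/125^2 = 0.119917, theta = arcsin(0.119917)/2 = 3.444°

3.444 degrees


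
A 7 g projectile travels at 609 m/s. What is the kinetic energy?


E = 0.5*m*v^2 = 0.5*0.007*609^2 = 1298 J

1298 J


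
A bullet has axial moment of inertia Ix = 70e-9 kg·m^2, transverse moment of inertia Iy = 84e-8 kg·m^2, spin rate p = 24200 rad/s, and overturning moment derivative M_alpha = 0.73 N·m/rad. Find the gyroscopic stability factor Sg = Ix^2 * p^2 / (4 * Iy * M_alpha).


Sg = Ix^2 * p^2 / (4 * Iy * M_alpha) = (70e-9)^2 * 24200^2 / (4 * 84e-8 * 0.73) = 1.17

1.17


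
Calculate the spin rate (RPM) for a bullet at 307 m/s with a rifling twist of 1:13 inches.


twist_m = 13*0.0254 = 0.3302 m
spin = v/twist = 307/0.3302 = 929.7396 rev/s
RPM = spin*60 = 929.7396*60 ≈ 55784 RPM

55784 RPM
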